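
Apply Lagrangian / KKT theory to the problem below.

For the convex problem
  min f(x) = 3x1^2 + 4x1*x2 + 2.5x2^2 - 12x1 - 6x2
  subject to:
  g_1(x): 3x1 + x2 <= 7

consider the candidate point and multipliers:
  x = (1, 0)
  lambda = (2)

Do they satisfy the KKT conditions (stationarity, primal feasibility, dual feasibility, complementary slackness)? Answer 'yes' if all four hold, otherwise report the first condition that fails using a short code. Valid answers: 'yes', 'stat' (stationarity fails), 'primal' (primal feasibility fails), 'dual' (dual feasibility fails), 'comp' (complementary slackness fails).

Gradient of f: grad f(x) = Q x + c = (-6, -2)
Constraint values g_i(x) = a_i^T x - b_i:
  g_1((1, 0)) = -4
Stationarity residual: grad f(x) + sum_i lambda_i a_i = (0, 0)
  -> stationarity OK
Primal feasibility (all g_i <= 0): OK
Dual feasibility (all lambda_i >= 0): OK
Complementary slackness (lambda_i * g_i(x) = 0 for all i): FAILS

Verdict: the first failing condition is complementary_slackness -> comp.

comp


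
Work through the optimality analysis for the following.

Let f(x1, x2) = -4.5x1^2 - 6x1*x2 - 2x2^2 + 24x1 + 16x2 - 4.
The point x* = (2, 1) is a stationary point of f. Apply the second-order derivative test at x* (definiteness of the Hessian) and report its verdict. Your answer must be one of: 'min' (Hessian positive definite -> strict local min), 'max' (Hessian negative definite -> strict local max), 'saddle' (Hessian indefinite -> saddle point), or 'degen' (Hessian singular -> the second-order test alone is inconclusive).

Compute the Hessian H = grad^2 f:
  H = [[-9, -6], [-6, -4]]
Verify stationarity: grad f(x*) = H x* + g = (0, 0).
Eigenvalues of H: -13, 0.
H has a zero eigenvalue (singular; negative semidefinite but not definite), so H is neither positive definite, negative definite, nor indefinite. The second-order test alone is inconclusive -> degen.
(Indeed, f is constant along the null direction of H through x*, so x* is not a strict local extremum.)

degen


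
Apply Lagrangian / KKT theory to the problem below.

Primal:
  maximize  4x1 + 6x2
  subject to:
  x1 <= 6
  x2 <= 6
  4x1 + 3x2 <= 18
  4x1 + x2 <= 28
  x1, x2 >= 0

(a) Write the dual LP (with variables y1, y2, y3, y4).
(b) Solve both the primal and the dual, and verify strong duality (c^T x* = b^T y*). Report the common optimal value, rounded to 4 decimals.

The standard primal-dual pair for 'max c^T x s.t. A x <= b, x >= 0' is:
  Dual:  min b^T y  s.t.  A^T y >= c,  y >= 0.

So the dual LP is:
  minimize  6y1 + 6y2 + 18y3 + 28y4
  subject to:
    y1 + 4y3 + 4y4 >= 4
    y2 + 3y3 + y4 >= 6
    y1, y2, y3, y4 >= 0

Solving the primal: x* = (0, 6).
  primal value c^T x* = 36.
Solving the dual: y* = (0, 3, 1, 0).
  dual value b^T y* = 36.
Strong duality: c^T x* = b^T y*. Confirmed.

36


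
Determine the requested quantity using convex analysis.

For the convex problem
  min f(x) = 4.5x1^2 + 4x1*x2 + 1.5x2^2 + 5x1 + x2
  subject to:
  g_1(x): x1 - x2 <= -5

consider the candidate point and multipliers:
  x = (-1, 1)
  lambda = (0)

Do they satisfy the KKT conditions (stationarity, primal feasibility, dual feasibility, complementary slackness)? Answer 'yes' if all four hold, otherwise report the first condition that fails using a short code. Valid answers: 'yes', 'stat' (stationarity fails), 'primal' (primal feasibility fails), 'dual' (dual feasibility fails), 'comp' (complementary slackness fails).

Gradient of f: grad f(x) = Q x + c = (0, 0)
Constraint values g_i(x) = a_i^T x - b_i:
  g_1((-1, 1)) = 3
Stationarity residual: grad f(x) + sum_i lambda_i a_i = (0, 0)
  -> stationarity OK
Primal feasibility (all g_i <= 0): FAILS
Dual feasibility (all lambda_i >= 0): OK
Complementary slackness (lambda_i * g_i(x) = 0 for all i): OK

Verdict: the first failing condition is primal_feasibility -> primal.

primal


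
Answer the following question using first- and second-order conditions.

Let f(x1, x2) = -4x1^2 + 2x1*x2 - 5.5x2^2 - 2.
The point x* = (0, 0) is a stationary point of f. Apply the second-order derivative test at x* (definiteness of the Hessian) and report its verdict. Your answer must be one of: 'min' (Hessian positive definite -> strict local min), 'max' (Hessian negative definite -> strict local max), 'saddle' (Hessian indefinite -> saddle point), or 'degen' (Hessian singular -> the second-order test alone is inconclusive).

Compute the Hessian H = grad^2 f:
  H = [[-8, 2], [2, -11]]
Verify stationarity: grad f(x*) = H x* + g = (0, 0).
Eigenvalues of H: -12, -7.
Both eigenvalues < 0, so H is negative definite -> x* is a strict local max.

max


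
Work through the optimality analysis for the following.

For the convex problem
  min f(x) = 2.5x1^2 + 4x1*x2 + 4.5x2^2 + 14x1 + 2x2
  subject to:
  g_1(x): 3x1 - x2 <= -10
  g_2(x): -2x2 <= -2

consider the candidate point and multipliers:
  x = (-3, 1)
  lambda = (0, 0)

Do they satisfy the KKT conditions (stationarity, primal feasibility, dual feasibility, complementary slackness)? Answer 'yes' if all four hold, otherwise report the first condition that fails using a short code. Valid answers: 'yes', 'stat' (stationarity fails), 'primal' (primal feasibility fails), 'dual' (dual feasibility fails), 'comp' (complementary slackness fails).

Gradient of f: grad f(x) = Q x + c = (3, -1)
Constraint values g_i(x) = a_i^T x - b_i:
  g_1((-3, 1)) = 0
  g_2((-3, 1)) = 0
Stationarity residual: grad f(x) + sum_i lambda_i a_i = (3, -1)
  -> stationarity FAILS
Primal feasibility (all g_i <= 0): OK
Dual feasibility (all lambda_i >= 0): OK
Complementary slackness (lambda_i * g_i(x) = 0 for all i): OK

Verdict: the first failing condition is stationarity -> stat.

stat


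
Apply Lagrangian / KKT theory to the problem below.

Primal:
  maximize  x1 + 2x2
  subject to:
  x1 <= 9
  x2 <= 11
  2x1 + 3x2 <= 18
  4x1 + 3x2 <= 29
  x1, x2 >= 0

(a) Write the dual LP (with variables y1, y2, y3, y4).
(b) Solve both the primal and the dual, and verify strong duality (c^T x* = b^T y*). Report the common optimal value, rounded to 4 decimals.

The standard primal-dual pair for 'max c^T x s.t. A x <= b, x >= 0' is:
  Dual:  min b^T y  s.t.  A^T y >= c,  y >= 0.

So the dual LP is:
  minimize  9y1 + 11y2 + 18y3 + 29y4
  subject to:
    y1 + 2y3 + 4y4 >= 1
    y2 + 3y3 + 3y4 >= 2
    y1, y2, y3, y4 >= 0

Solving the primal: x* = (0, 6).
  primal value c^T x* = 12.
Solving the dual: y* = (0, 0, 0.6667, 0).
  dual value b^T y* = 12.
Strong duality: c^T x* = b^T y*. Confirmed.

12


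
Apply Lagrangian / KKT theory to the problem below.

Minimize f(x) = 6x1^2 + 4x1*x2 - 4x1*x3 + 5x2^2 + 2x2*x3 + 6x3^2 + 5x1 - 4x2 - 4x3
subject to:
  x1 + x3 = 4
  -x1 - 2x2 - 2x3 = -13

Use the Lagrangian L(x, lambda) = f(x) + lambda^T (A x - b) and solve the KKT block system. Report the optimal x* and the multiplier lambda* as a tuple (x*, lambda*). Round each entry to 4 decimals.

Form the Lagrangian:
  L(x, lambda) = (1/2) x^T Q x + c^T x + lambda^T (A x - b)
Stationarity (grad_x L = 0): Q x + c + A^T lambda = 0.
Primal feasibility: A x = b.

This gives the KKT block system:
  [ Q   A^T ] [ x     ]   [-c ]
  [ A    0  ] [ lambda ] = [ b ]

Solving the linear system:
  x*      = (0.9726, 2.9863, 3.0274)
  lambda* = (1.3973, 17.9041)
  f(x*)   = 103.9863

x* = (0.9726, 2.9863, 3.0274), lambda* = (1.3973, 17.9041)


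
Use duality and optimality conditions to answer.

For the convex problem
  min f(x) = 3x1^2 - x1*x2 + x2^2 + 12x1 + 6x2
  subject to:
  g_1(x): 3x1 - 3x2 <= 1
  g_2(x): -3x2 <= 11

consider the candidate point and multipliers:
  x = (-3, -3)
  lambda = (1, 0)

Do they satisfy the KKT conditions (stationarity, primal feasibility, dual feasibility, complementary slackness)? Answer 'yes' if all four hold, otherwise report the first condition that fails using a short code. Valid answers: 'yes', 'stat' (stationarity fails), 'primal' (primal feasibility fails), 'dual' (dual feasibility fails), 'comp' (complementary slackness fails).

Gradient of f: grad f(x) = Q x + c = (-3, 3)
Constraint values g_i(x) = a_i^T x - b_i:
  g_1((-3, -3)) = -1
  g_2((-3, -3)) = -2
Stationarity residual: grad f(x) + sum_i lambda_i a_i = (0, 0)
  -> stationarity OK
Primal feasibility (all g_i <= 0): OK
Dual feasibility (all lambda_i >= 0): OK
Complementary slackness (lambda_i * g_i(x) = 0 for all i): FAILS

Verdict: the first failing condition is complementary_slackness -> comp.

comp


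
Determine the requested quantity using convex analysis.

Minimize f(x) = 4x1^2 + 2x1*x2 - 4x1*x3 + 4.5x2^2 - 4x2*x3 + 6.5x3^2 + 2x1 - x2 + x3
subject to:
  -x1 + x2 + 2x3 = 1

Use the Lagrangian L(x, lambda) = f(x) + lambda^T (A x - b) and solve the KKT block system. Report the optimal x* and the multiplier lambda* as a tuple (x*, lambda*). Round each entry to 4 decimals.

Form the Lagrangian:
  L(x, lambda) = (1/2) x^T Q x + c^T x + lambda^T (A x - b)
Stationarity (grad_x L = 0): Q x + c + A^T lambda = 0.
Primal feasibility: A x = b.

This gives the KKT block system:
  [ Q   A^T ] [ x     ]   [-c ]
  [ A    0  ] [ lambda ] = [ b ]

Solving the linear system:
  x*      = (-0.4516, 0.3806, 0.0839)
  lambda* = (-1.1871)
  f(x*)   = -0.0065

x* = (-0.4516, 0.3806, 0.0839), lambda* = (-1.1871)


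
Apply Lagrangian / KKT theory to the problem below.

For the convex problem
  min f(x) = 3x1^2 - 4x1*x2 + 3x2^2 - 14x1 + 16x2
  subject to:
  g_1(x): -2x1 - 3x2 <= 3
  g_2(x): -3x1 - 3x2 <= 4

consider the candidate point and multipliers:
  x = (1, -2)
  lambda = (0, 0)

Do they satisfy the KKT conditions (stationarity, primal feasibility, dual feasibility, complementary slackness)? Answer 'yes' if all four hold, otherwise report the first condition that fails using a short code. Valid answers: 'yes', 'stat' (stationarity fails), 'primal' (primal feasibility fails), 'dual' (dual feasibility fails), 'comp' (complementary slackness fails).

Gradient of f: grad f(x) = Q x + c = (0, 0)
Constraint values g_i(x) = a_i^T x - b_i:
  g_1((1, -2)) = 1
  g_2((1, -2)) = -1
Stationarity residual: grad f(x) + sum_i lambda_i a_i = (0, 0)
  -> stationarity OK
Primal feasibility (all g_i <= 0): FAILS
Dual feasibility (all lambda_i >= 0): OK
Complementary slackness (lambda_i * g_i(x) = 0 for all i): OK

Verdict: the first failing condition is primal_feasibility -> primal.

primal


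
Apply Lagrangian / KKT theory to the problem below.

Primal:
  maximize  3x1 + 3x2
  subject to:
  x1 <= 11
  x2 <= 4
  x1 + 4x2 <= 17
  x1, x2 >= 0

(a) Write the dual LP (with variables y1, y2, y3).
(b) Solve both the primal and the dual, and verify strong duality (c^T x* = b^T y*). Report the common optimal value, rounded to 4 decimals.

The standard primal-dual pair for 'max c^T x s.t. A x <= b, x >= 0' is:
  Dual:  min b^T y  s.t.  A^T y >= c,  y >= 0.

So the dual LP is:
  minimize  11y1 + 4y2 + 17y3
  subject to:
    y1 + y3 >= 3
    y2 + 4y3 >= 3
    y1, y2, y3 >= 0

Solving the primal: x* = (11, 1.5).
  primal value c^T x* = 37.5.
Solving the dual: y* = (2.25, 0, 0.75).
  dual value b^T y* = 37.5.
Strong duality: c^T x* = b^T y*. Confirmed.

37.5


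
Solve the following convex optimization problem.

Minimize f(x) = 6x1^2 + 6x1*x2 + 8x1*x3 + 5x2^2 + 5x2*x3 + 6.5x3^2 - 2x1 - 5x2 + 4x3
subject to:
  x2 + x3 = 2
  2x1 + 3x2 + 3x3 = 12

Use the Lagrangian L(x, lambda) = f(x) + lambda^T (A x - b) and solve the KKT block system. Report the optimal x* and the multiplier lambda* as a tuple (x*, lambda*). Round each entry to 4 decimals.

Form the Lagrangian:
  L(x, lambda) = (1/2) x^T Q x + c^T x + lambda^T (A x - b)
Stationarity (grad_x L = 0): Q x + c + A^T lambda = 0.
Primal feasibility: A x = b.

This gives the KKT block system:
  [ Q   A^T ] [ x     ]   [-c ]
  [ A    0  ] [ lambda ] = [ b ]

Solving the linear system:
  x*      = (3, 2.3846, -0.3846)
  lambda* = (32.9231, -22.6154)
  f(x*)   = 93.0385

x* = (3, 2.3846, -0.3846), lambda* = (32.9231, -22.6154)


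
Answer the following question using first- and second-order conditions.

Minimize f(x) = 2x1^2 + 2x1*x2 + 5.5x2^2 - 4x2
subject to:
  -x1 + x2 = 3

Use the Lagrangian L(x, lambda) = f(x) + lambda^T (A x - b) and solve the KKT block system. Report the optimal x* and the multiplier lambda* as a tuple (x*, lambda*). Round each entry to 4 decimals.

Form the Lagrangian:
  L(x, lambda) = (1/2) x^T Q x + c^T x + lambda^T (A x - b)
Stationarity (grad_x L = 0): Q x + c + A^T lambda = 0.
Primal feasibility: A x = b.

This gives the KKT block system:
  [ Q   A^T ] [ x     ]   [-c ]
  [ A    0  ] [ lambda ] = [ b ]

Solving the linear system:
  x*      = (-1.8421, 1.1579)
  lambda* = (-5.0526)
  f(x*)   = 5.2632

x* = (-1.8421, 1.1579), lambda* = (-5.0526)


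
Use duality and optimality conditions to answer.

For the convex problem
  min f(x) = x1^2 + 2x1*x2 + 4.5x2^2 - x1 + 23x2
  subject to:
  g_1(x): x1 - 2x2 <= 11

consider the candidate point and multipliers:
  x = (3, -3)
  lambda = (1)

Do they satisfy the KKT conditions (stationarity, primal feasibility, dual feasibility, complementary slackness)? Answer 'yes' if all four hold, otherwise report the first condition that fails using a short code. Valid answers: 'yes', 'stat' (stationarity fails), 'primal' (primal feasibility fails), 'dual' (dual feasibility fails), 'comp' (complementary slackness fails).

Gradient of f: grad f(x) = Q x + c = (-1, 2)
Constraint values g_i(x) = a_i^T x - b_i:
  g_1((3, -3)) = -2
Stationarity residual: grad f(x) + sum_i lambda_i a_i = (0, 0)
  -> stationarity OK
Primal feasibility (all g_i <= 0): OK
Dual feasibility (all lambda_i >= 0): OK
Complementary slackness (lambda_i * g_i(x) = 0 for all i): FAILS

Verdict: the first failing condition is complementary_slackness -> comp.

comp


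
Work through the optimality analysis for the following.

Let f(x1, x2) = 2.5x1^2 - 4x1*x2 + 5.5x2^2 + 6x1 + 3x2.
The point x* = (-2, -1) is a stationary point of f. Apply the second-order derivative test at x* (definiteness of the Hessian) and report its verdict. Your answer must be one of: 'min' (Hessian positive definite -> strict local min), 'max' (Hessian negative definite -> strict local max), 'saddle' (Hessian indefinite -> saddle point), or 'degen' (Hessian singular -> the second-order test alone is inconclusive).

Compute the Hessian H = grad^2 f:
  H = [[5, -4], [-4, 11]]
Verify stationarity: grad f(x*) = H x* + g = (0, 0).
Eigenvalues of H: 3, 13.
Both eigenvalues > 0, so H is positive definite -> x* is a strict local min.

min


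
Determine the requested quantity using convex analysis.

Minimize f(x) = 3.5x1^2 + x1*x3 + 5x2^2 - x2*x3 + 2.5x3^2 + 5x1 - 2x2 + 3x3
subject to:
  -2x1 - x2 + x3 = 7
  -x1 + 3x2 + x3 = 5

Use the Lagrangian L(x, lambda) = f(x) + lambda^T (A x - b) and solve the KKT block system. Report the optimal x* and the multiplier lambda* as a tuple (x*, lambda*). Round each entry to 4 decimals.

Form the Lagrangian:
  L(x, lambda) = (1/2) x^T Q x + c^T x + lambda^T (A x - b)
Stationarity (grad_x L = 0): Q x + c + A^T lambda = 0.
Primal feasibility: A x = b.

This gives the KKT block system:
  [ Q   A^T ] [ x     ]   [-c ]
  [ A    0  ] [ lambda ] = [ b ]

Solving the linear system:
  x*      = (-2.8513, 0.2128, 1.5103)
  lambda* = (-5.9611, -1.5263)
  f(x*)   = 19.6041

x* = (-2.8513, 0.2128, 1.5103), lambda* = (-5.9611, -1.5263)


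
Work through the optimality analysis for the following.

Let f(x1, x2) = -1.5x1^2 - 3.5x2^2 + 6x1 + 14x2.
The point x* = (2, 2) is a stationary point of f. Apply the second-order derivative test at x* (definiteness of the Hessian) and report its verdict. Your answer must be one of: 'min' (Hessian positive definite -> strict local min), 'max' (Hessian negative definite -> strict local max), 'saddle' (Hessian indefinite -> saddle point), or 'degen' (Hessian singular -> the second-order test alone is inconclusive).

Compute the Hessian H = grad^2 f:
  H = [[-3, 0], [0, -7]]
Verify stationarity: grad f(x*) = H x* + g = (0, 0).
Eigenvalues of H: -7, -3.
Both eigenvalues < 0, so H is negative definite -> x* is a strict local max.

max


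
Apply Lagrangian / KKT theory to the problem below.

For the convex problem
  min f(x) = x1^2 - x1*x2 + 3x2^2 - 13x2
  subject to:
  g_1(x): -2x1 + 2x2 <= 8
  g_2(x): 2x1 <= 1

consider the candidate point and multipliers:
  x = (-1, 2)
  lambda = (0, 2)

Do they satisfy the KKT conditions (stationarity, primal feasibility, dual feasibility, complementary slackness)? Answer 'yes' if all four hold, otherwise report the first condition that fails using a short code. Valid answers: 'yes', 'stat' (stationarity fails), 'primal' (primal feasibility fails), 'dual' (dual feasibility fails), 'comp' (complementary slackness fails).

Gradient of f: grad f(x) = Q x + c = (-4, 0)
Constraint values g_i(x) = a_i^T x - b_i:
  g_1((-1, 2)) = -2
  g_2((-1, 2)) = -3
Stationarity residual: grad f(x) + sum_i lambda_i a_i = (0, 0)
  -> stationarity OK
Primal feasibility (all g_i <= 0): OK
Dual feasibility (all lambda_i >= 0): OK
Complementary slackness (lambda_i * g_i(x) = 0 for all i): FAILS

Verdict: the first failing condition is complementary_slackness -> comp.

comp


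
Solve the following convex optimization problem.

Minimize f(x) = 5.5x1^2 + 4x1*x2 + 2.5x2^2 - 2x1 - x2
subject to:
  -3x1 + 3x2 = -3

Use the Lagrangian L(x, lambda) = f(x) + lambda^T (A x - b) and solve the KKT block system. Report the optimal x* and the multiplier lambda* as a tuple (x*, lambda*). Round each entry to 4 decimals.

Form the Lagrangian:
  L(x, lambda) = (1/2) x^T Q x + c^T x + lambda^T (A x - b)
Stationarity (grad_x L = 0): Q x + c + A^T lambda = 0.
Primal feasibility: A x = b.

This gives the KKT block system:
  [ Q   A^T ] [ x     ]   [-c ]
  [ A    0  ] [ lambda ] = [ b ]

Solving the linear system:
  x*      = (0.5, -0.5)
  lambda* = (0.5)
  f(x*)   = 0.5

x* = (0.5, -0.5), lambda* = (0.5)


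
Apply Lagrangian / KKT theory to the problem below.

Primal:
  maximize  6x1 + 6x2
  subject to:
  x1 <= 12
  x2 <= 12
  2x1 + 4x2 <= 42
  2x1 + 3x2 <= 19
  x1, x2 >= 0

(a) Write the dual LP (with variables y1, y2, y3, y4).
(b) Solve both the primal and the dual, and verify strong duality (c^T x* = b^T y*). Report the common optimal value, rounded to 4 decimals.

The standard primal-dual pair for 'max c^T x s.t. A x <= b, x >= 0' is:
  Dual:  min b^T y  s.t.  A^T y >= c,  y >= 0.

So the dual LP is:
  minimize  12y1 + 12y2 + 42y3 + 19y4
  subject to:
    y1 + 2y3 + 2y4 >= 6
    y2 + 4y3 + 3y4 >= 6
    y1, y2, y3, y4 >= 0

Solving the primal: x* = (9.5, 0).
  primal value c^T x* = 57.
Solving the dual: y* = (0, 0, 0, 3).
  dual value b^T y* = 57.
Strong duality: c^T x* = b^T y*. Confirmed.

57


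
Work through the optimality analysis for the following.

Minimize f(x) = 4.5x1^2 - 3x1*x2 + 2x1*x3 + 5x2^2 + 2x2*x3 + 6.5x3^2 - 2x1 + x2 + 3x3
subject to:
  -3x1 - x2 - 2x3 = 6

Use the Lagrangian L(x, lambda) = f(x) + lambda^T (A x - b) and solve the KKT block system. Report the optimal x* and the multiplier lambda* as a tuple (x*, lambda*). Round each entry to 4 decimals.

Form the Lagrangian:
  L(x, lambda) = (1/2) x^T Q x + c^T x + lambda^T (A x - b)
Stationarity (grad_x L = 0): Q x + c + A^T lambda = 0.
Primal feasibility: A x = b.

This gives the KKT block system:
  [ Q   A^T ] [ x     ]   [-c ]
  [ A    0  ] [ lambda ] = [ b ]

Solving the linear system:
  x*      = (-1.3561, -0.8241, -0.5538)
  lambda* = (-4.2801)
  f(x*)   = 12.9536

x* = (-1.3561, -0.8241, -0.5538), lambda* = (-4.2801)


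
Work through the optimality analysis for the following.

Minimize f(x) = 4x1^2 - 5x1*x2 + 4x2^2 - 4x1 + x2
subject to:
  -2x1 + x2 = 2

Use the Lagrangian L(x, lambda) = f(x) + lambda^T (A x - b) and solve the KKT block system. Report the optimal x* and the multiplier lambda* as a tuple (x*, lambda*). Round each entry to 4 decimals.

Form the Lagrangian:
  L(x, lambda) = (1/2) x^T Q x + c^T x + lambda^T (A x - b)
Stationarity (grad_x L = 0): Q x + c + A^T lambda = 0.
Primal feasibility: A x = b.

This gives the KKT block system:
  [ Q   A^T ] [ x     ]   [-c ]
  [ A    0  ] [ lambda ] = [ b ]

Solving the linear system:
  x*      = (-1, 0)
  lambda* = (-6)
  f(x*)   = 8

x* = (-1, 0), lambda* = (-6)


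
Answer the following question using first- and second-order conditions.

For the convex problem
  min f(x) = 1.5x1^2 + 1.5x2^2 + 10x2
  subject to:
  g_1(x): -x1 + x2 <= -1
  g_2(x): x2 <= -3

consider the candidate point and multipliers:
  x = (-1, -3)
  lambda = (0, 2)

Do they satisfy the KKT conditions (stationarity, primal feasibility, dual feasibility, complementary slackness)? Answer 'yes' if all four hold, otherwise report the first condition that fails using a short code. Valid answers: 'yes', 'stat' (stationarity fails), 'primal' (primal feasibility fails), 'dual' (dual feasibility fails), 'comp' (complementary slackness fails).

Gradient of f: grad f(x) = Q x + c = (-3, 1)
Constraint values g_i(x) = a_i^T x - b_i:
  g_1((-1, -3)) = -1
  g_2((-1, -3)) = 0
Stationarity residual: grad f(x) + sum_i lambda_i a_i = (-3, 3)
  -> stationarity FAILS
Primal feasibility (all g_i <= 0): OK
Dual feasibility (all lambda_i >= 0): OK
Complementary slackness (lambda_i * g_i(x) = 0 for all i): OK

Verdict: the first failing condition is stationarity -> stat.

stat


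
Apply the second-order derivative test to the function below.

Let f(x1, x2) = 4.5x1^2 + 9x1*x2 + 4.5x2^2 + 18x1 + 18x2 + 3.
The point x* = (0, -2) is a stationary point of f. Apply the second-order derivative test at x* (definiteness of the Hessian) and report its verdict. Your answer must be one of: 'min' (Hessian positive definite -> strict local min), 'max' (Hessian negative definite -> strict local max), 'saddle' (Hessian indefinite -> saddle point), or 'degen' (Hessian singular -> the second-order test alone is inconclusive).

Compute the Hessian H = grad^2 f:
  H = [[9, 9], [9, 9]]
Verify stationarity: grad f(x*) = H x* + g = (0, 0).
Eigenvalues of H: 0, 18.
H has a zero eigenvalue (singular; positive semidefinite but not definite), so H is neither positive definite, negative definite, nor indefinite. The second-order test alone is inconclusive -> degen.
(Indeed, f is constant along the null direction of H through x*, so x* is not a strict local extremum.)

degen


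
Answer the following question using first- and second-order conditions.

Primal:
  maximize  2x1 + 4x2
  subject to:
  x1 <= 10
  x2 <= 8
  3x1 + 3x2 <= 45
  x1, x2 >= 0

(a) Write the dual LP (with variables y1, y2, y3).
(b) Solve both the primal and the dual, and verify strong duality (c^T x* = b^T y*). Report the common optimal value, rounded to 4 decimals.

The standard primal-dual pair for 'max c^T x s.t. A x <= b, x >= 0' is:
  Dual:  min b^T y  s.t.  A^T y >= c,  y >= 0.

So the dual LP is:
  minimize  10y1 + 8y2 + 45y3
  subject to:
    y1 + 3y3 >= 2
    y2 + 3y3 >= 4
    y1, y2, y3 >= 0

Solving the primal: x* = (7, 8).
  primal value c^T x* = 46.
Solving the dual: y* = (0, 2, 0.6667).
  dual value b^T y* = 46.
Strong duality: c^T x* = b^T y*. Confirmed.

46


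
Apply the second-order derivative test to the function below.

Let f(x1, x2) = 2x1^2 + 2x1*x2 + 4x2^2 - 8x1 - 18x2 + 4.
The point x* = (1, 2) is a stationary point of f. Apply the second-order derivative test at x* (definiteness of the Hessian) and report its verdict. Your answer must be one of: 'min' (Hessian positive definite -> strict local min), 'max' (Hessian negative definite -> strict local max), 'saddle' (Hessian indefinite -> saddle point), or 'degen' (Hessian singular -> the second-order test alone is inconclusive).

Compute the Hessian H = grad^2 f:
  H = [[4, 2], [2, 8]]
Verify stationarity: grad f(x*) = H x* + g = (0, 0).
Eigenvalues of H: 3.1716, 8.8284.
Both eigenvalues > 0, so H is positive definite -> x* is a strict local min.

min


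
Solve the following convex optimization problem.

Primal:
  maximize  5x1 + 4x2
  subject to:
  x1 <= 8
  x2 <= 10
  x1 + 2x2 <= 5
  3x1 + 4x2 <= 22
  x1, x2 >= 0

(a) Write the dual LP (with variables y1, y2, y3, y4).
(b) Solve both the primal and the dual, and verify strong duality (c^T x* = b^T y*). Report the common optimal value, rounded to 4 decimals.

The standard primal-dual pair for 'max c^T x s.t. A x <= b, x >= 0' is:
  Dual:  min b^T y  s.t.  A^T y >= c,  y >= 0.

So the dual LP is:
  minimize  8y1 + 10y2 + 5y3 + 22y4
  subject to:
    y1 + y3 + 3y4 >= 5
    y2 + 2y3 + 4y4 >= 4
    y1, y2, y3, y4 >= 0

Solving the primal: x* = (5, 0).
  primal value c^T x* = 25.
Solving the dual: y* = (0, 0, 5, 0).
  dual value b^T y* = 25.
Strong duality: c^T x* = b^T y*. Confirmed.

25


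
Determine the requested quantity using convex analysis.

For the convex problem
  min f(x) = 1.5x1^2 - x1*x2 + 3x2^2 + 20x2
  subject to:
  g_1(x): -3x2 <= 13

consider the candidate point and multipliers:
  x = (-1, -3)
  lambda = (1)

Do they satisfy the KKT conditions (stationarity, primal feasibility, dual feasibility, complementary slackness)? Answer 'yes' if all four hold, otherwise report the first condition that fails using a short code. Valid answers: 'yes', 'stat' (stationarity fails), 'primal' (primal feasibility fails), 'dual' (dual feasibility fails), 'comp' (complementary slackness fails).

Gradient of f: grad f(x) = Q x + c = (0, 3)
Constraint values g_i(x) = a_i^T x - b_i:
  g_1((-1, -3)) = -4
Stationarity residual: grad f(x) + sum_i lambda_i a_i = (0, 0)
  -> stationarity OK
Primal feasibility (all g_i <= 0): OK
Dual feasibility (all lambda_i >= 0): OK
Complementary slackness (lambda_i * g_i(x) = 0 for all i): FAILS

Verdict: the first failing condition is complementary_slackness -> comp.

comp


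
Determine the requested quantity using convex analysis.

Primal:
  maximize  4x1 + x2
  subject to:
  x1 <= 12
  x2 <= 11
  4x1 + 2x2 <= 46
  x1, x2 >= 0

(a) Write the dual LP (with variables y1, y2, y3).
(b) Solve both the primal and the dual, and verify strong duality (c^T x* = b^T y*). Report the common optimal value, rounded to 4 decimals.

The standard primal-dual pair for 'max c^T x s.t. A x <= b, x >= 0' is:
  Dual:  min b^T y  s.t.  A^T y >= c,  y >= 0.

So the dual LP is:
  minimize  12y1 + 11y2 + 46y3
  subject to:
    y1 + 4y3 >= 4
    y2 + 2y3 >= 1
    y1, y2, y3 >= 0

Solving the primal: x* = (11.5, 0).
  primal value c^T x* = 46.
Solving the dual: y* = (0, 0, 1).
  dual value b^T y* = 46.
Strong duality: c^T x* = b^T y*. Confirmed.

46


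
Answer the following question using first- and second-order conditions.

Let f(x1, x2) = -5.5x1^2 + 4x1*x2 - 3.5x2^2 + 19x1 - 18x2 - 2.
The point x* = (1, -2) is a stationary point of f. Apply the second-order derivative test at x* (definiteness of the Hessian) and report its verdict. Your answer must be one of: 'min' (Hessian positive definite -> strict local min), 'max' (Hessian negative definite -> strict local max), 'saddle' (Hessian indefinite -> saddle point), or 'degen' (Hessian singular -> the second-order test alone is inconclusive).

Compute the Hessian H = grad^2 f:
  H = [[-11, 4], [4, -7]]
Verify stationarity: grad f(x*) = H x* + g = (0, 0).
Eigenvalues of H: -13.4721, -4.5279.
Both eigenvalues < 0, so H is negative definite -> x* is a strict local max.

max


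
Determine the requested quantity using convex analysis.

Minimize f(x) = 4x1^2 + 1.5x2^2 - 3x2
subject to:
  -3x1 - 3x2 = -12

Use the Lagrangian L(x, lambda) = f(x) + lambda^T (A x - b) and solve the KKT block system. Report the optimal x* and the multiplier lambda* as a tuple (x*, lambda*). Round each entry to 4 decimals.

Form the Lagrangian:
  L(x, lambda) = (1/2) x^T Q x + c^T x + lambda^T (A x - b)
Stationarity (grad_x L = 0): Q x + c + A^T lambda = 0.
Primal feasibility: A x = b.

This gives the KKT block system:
  [ Q   A^T ] [ x     ]   [-c ]
  [ A    0  ] [ lambda ] = [ b ]

Solving the linear system:
  x*      = (0.8182, 3.1818)
  lambda* = (2.1818)
  f(x*)   = 8.3182

x* = (0.8182, 3.1818), lambda* = (2.1818)


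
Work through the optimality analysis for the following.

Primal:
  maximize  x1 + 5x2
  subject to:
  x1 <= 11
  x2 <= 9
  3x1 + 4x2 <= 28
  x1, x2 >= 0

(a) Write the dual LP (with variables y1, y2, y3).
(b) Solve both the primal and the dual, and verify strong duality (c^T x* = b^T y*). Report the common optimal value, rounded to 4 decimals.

The standard primal-dual pair for 'max c^T x s.t. A x <= b, x >= 0' is:
  Dual:  min b^T y  s.t.  A^T y >= c,  y >= 0.

So the dual LP is:
  minimize  11y1 + 9y2 + 28y3
  subject to:
    y1 + 3y3 >= 1
    y2 + 4y3 >= 5
    y1, y2, y3 >= 0

Solving the primal: x* = (0, 7).
  primal value c^T x* = 35.
Solving the dual: y* = (0, 0, 1.25).
  dual value b^T y* = 35.
Strong duality: c^T x* = b^T y*. Confirmed.

35


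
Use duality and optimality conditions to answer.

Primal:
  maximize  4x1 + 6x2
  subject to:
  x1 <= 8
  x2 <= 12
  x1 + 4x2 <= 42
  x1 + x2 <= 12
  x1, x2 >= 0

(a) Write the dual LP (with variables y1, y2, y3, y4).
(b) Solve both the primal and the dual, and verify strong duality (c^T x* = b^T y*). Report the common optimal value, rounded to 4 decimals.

The standard primal-dual pair for 'max c^T x s.t. A x <= b, x >= 0' is:
  Dual:  min b^T y  s.t.  A^T y >= c,  y >= 0.

So the dual LP is:
  minimize  8y1 + 12y2 + 42y3 + 12y4
  subject to:
    y1 + y3 + y4 >= 4
    y2 + 4y3 + y4 >= 6
    y1, y2, y3, y4 >= 0

Solving the primal: x* = (2, 10).
  primal value c^T x* = 68.
Solving the dual: y* = (0, 0, 0.6667, 3.3333).
  dual value b^T y* = 68.
Strong duality: c^T x* = b^T y*. Confirmed.

68


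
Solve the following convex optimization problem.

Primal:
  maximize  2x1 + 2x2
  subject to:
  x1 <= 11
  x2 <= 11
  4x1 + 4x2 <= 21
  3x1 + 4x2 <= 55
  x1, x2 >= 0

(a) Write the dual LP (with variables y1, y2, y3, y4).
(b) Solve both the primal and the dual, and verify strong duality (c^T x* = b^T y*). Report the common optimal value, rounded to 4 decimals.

The standard primal-dual pair for 'max c^T x s.t. A x <= b, x >= 0' is:
  Dual:  min b^T y  s.t.  A^T y >= c,  y >= 0.

So the dual LP is:
  minimize  11y1 + 11y2 + 21y3 + 55y4
  subject to:
    y1 + 4y3 + 3y4 >= 2
    y2 + 4y3 + 4y4 >= 2
    y1, y2, y3, y4 >= 0

Solving the primal: x* = (5.25, 0).
  primal value c^T x* = 10.5.
Solving the dual: y* = (0, 0, 0.5, 0).
  dual value b^T y* = 10.5.
Strong duality: c^T x* = b^T y*. Confirmed.

10.5


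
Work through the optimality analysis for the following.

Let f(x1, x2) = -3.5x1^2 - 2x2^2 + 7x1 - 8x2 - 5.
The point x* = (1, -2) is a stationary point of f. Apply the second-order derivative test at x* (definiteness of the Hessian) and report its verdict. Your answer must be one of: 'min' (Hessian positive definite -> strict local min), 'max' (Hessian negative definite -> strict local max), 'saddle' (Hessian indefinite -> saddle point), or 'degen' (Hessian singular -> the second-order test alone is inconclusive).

Compute the Hessian H = grad^2 f:
  H = [[-7, 0], [0, -4]]
Verify stationarity: grad f(x*) = H x* + g = (0, 0).
Eigenvalues of H: -7, -4.
Both eigenvalues < 0, so H is negative definite -> x* is a strict local max.

max


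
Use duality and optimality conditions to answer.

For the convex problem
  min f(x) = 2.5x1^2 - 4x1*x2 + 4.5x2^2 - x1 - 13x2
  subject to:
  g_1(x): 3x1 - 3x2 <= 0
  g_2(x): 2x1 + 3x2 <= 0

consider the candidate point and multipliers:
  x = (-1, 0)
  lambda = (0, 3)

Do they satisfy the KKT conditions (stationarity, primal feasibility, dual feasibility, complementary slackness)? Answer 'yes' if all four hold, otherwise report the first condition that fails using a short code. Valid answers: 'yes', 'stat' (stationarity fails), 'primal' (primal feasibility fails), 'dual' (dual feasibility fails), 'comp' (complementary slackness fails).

Gradient of f: grad f(x) = Q x + c = (-6, -9)
Constraint values g_i(x) = a_i^T x - b_i:
  g_1((-1, 0)) = -3
  g_2((-1, 0)) = -2
Stationarity residual: grad f(x) + sum_i lambda_i a_i = (0, 0)
  -> stationarity OK
Primal feasibility (all g_i <= 0): OK
Dual feasibility (all lambda_i >= 0): OK
Complementary slackness (lambda_i * g_i(x) = 0 for all i): FAILS

Verdict: the first failing condition is complementary_slackness -> comp.

comp


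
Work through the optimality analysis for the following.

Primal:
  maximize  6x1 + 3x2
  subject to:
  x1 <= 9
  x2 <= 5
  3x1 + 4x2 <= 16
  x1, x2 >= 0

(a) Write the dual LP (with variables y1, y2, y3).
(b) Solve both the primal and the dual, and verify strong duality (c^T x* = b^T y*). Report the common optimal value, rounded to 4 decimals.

The standard primal-dual pair for 'max c^T x s.t. A x <= b, x >= 0' is:
  Dual:  min b^T y  s.t.  A^T y >= c,  y >= 0.

So the dual LP is:
  minimize  9y1 + 5y2 + 16y3
  subject to:
    y1 + 3y3 >= 6
    y2 + 4y3 >= 3
    y1, y2, y3 >= 0

Solving the primal: x* = (5.3333, 0).
  primal value c^T x* = 32.
Solving the dual: y* = (0, 0, 2).
  dual value b^T y* = 32.
Strong duality: c^T x* = b^T y*. Confirmed.

32


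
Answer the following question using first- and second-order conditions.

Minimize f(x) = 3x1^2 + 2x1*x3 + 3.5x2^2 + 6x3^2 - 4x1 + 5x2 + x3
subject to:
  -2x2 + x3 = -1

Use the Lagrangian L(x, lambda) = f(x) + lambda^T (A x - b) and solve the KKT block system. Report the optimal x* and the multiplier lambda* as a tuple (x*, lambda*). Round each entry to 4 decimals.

Form the Lagrangian:
  L(x, lambda) = (1/2) x^T Q x + c^T x + lambda^T (A x - b)
Stationarity (grad_x L = 0): Q x + c + A^T lambda = 0.
Primal feasibility: A x = b.

This gives the KKT block system:
  [ Q   A^T ] [ x     ]   [-c ]
  [ A    0  ] [ lambda ] = [ b ]

Solving the linear system:
  x*      = (0.8344, 0.2484, -0.5032)
  lambda* = (3.3694)
  f(x*)   = 0.3854

x* = (0.8344, 0.2484, -0.5032), lambda* = (3.3694)


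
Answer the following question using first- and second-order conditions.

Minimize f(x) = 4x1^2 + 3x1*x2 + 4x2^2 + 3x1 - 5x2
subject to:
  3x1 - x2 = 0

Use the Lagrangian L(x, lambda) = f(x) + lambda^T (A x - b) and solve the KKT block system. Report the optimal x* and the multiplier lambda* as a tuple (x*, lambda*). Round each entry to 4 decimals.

Form the Lagrangian:
  L(x, lambda) = (1/2) x^T Q x + c^T x + lambda^T (A x - b)
Stationarity (grad_x L = 0): Q x + c + A^T lambda = 0.
Primal feasibility: A x = b.

This gives the KKT block system:
  [ Q   A^T ] [ x     ]   [-c ]
  [ A    0  ] [ lambda ] = [ b ]

Solving the linear system:
  x*      = (0.1224, 0.3673)
  lambda* = (-1.6939)
  f(x*)   = -0.7347

x* = (0.1224, 0.3673), lambda* = (-1.6939)


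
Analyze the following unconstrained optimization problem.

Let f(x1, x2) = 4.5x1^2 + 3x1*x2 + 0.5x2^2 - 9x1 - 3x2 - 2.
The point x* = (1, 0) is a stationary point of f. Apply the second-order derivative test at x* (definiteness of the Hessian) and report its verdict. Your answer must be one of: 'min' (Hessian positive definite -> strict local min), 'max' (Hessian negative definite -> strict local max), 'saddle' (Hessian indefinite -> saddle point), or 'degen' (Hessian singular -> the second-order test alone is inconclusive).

Compute the Hessian H = grad^2 f:
  H = [[9, 3], [3, 1]]
Verify stationarity: grad f(x*) = H x* + g = (0, 0).
Eigenvalues of H: 0, 10.
H has a zero eigenvalue (singular; positive semidefinite but not definite), so H is neither positive definite, negative definite, nor indefinite. The second-order test alone is inconclusive -> degen.
(Indeed, f is constant along the null direction of H through x*, so x* is not a strict local extremum.)

degen


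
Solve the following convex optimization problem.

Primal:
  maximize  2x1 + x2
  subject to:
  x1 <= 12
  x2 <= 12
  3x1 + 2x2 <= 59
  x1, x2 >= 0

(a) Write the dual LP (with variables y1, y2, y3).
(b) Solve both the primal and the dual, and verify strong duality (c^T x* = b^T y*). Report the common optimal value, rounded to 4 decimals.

The standard primal-dual pair for 'max c^T x s.t. A x <= b, x >= 0' is:
  Dual:  min b^T y  s.t.  A^T y >= c,  y >= 0.

So the dual LP is:
  minimize  12y1 + 12y2 + 59y3
  subject to:
    y1 + 3y3 >= 2
    y2 + 2y3 >= 1
    y1, y2, y3 >= 0

Solving the primal: x* = (12, 11.5).
  primal value c^T x* = 35.5.
Solving the dual: y* = (0.5, 0, 0.5).
  dual value b^T y* = 35.5.
Strong duality: c^T x* = b^T y*. Confirmed.

35.5


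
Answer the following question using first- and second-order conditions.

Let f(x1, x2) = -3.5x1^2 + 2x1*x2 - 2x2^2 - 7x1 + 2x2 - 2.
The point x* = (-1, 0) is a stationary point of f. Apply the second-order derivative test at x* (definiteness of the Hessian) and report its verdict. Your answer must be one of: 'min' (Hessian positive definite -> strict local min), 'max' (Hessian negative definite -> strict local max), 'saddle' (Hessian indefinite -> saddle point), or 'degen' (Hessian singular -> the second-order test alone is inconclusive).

Compute the Hessian H = grad^2 f:
  H = [[-7, 2], [2, -4]]
Verify stationarity: grad f(x*) = H x* + g = (0, 0).
Eigenvalues of H: -8, -3.
Both eigenvalues < 0, so H is negative definite -> x* is a strict local max.

max


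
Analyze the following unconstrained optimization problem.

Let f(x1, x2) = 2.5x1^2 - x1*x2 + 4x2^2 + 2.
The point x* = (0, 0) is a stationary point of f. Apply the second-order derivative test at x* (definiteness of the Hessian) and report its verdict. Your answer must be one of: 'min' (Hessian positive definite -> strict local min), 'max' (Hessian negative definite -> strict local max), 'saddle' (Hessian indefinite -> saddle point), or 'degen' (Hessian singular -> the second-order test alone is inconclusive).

Compute the Hessian H = grad^2 f:
  H = [[5, -1], [-1, 8]]
Verify stationarity: grad f(x*) = H x* + g = (0, 0).
Eigenvalues of H: 4.6972, 8.3028.
Both eigenvalues > 0, so H is positive definite -> x* is a strict local min.

min


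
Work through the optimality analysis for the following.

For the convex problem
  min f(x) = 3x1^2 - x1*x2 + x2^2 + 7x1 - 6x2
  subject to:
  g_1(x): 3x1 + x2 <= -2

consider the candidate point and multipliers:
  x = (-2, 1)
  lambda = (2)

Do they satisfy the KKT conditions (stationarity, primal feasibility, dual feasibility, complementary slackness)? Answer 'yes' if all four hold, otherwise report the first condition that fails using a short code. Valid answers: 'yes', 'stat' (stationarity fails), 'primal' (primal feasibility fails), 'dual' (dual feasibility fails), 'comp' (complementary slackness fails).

Gradient of f: grad f(x) = Q x + c = (-6, -2)
Constraint values g_i(x) = a_i^T x - b_i:
  g_1((-2, 1)) = -3
Stationarity residual: grad f(x) + sum_i lambda_i a_i = (0, 0)
  -> stationarity OK
Primal feasibility (all g_i <= 0): OK
Dual feasibility (all lambda_i >= 0): OK
Complementary slackness (lambda_i * g_i(x) = 0 for all i): FAILS

Verdict: the first failing condition is complementary_slackness -> comp.

comp


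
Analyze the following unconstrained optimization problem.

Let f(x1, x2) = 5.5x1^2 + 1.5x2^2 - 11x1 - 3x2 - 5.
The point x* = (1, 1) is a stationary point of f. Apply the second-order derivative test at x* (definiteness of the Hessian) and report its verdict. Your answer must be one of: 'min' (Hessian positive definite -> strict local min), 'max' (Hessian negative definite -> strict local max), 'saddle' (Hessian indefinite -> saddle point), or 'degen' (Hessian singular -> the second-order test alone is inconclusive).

Compute the Hessian H = grad^2 f:
  H = [[11, 0], [0, 3]]
Verify stationarity: grad f(x*) = H x* + g = (0, 0).
Eigenvalues of H: 3, 11.
Both eigenvalues > 0, so H is positive definite -> x* is a strict local min.

min


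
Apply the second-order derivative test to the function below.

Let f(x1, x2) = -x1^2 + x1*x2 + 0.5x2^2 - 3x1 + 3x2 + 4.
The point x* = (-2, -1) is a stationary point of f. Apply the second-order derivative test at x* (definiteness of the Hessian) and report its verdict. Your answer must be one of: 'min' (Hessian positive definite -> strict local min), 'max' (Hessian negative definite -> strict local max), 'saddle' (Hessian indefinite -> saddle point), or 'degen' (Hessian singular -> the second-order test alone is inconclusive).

Compute the Hessian H = grad^2 f:
  H = [[-2, 1], [1, 1]]
Verify stationarity: grad f(x*) = H x* + g = (0, 0).
Eigenvalues of H: -2.3028, 1.3028.
Eigenvalues have mixed signs, so H is indefinite -> x* is a saddle point.

saddle


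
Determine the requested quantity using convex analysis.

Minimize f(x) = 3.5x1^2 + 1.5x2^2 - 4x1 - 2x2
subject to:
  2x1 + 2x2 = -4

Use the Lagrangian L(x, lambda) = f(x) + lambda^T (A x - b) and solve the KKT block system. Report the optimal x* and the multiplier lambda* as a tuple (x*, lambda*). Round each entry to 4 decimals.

Form the Lagrangian:
  L(x, lambda) = (1/2) x^T Q x + c^T x + lambda^T (A x - b)
Stationarity (grad_x L = 0): Q x + c + A^T lambda = 0.
Primal feasibility: A x = b.

This gives the KKT block system:
  [ Q   A^T ] [ x     ]   [-c ]
  [ A    0  ] [ lambda ] = [ b ]

Solving the linear system:
  x*      = (-0.4, -1.6)
  lambda* = (3.4)
  f(x*)   = 9.2

x* = (-0.4, -1.6), lambda* = (3.4)
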